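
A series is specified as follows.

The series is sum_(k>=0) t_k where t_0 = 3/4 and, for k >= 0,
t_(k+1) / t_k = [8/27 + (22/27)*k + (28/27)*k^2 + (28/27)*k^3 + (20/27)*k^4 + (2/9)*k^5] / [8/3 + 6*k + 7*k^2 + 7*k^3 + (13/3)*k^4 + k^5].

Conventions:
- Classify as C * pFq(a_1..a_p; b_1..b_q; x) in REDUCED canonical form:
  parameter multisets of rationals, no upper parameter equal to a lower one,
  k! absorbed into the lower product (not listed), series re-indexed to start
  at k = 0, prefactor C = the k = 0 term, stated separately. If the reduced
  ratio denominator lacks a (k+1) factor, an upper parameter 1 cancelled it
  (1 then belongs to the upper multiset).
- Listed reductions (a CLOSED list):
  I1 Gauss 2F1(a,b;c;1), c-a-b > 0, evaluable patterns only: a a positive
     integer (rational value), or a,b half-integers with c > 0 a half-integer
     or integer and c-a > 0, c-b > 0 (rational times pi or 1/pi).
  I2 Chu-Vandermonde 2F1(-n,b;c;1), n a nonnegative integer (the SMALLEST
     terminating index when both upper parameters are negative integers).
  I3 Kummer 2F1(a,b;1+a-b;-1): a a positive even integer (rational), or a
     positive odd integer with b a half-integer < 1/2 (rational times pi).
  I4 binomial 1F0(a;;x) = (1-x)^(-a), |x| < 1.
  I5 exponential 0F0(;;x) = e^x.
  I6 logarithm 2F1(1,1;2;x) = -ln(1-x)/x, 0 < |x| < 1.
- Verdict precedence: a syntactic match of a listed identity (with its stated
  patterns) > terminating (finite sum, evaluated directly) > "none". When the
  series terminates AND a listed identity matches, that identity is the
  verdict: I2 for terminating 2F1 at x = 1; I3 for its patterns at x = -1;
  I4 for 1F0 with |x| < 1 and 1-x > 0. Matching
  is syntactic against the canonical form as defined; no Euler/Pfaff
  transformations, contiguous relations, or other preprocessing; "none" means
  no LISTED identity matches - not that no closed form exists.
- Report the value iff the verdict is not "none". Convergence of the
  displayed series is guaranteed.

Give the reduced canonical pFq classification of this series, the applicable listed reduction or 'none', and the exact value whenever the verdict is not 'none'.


Key step: t_0 being 3/4, cancel k^2 + 1 from the displayed ratio first; then C = 3/4.
Consecutive-term ratio: r(k) = (2/9) * (k+1) (k+1) / [(k+2) (k+1)] - rational in k, leading ratio (2/9); with t_0 = 3/4, classification follows.

At argument 2/9: a 2F1 with upper {1, 1}, lower {2}, scaled by C = 3/4. Verdict: logarithm (I6) fires (the logarithm: parameters (1,1;2), x = 2/9). Its exact value is (-27/8) * ln(7/9).


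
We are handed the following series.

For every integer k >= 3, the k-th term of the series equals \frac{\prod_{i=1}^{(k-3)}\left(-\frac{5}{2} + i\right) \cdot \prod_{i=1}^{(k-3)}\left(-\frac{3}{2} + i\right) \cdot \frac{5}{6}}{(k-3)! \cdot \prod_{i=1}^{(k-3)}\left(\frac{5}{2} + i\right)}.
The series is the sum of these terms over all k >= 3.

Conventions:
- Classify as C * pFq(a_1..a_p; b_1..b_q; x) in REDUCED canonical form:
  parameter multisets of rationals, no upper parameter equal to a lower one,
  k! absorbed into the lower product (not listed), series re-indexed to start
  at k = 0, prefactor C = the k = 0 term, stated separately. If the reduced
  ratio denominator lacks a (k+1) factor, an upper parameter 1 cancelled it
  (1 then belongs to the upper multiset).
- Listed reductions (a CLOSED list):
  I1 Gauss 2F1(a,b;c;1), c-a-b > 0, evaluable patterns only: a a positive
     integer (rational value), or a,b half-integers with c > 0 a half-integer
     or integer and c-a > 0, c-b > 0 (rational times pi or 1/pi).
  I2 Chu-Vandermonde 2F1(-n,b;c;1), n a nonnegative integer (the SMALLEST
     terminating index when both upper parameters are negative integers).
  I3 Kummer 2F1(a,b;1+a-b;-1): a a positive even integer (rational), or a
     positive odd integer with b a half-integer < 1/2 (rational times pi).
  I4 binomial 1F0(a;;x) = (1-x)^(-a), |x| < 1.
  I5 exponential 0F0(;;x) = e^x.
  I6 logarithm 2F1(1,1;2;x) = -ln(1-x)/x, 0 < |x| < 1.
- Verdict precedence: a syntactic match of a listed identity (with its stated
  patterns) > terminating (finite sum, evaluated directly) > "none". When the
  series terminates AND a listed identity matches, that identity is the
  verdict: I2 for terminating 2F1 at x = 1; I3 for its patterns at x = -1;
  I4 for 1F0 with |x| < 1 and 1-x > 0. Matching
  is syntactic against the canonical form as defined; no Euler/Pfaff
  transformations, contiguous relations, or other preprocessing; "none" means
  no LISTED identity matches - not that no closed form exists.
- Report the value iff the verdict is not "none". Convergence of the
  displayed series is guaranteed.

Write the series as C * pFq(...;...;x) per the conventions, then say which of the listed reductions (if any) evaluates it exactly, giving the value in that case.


x = 1 here; the reduced form reads 2F1, upper {-\frac{3}{2}, -\frac{1}{2}}, lower {\frac{7}{2}}, C = \frac{5}{6}. Verdict: Gauss (I1, half-integer pattern) applies (x = 1; upper {-\frac{3}{2}, -\frac{1}{2}} half-integers, c = \frac{7}{2} in the evaluable pattern). Exact value: \frac{2625}{8192} \cdot \pi.

First insight: t_0 = \frac{5}{6} here, and the lower running product (C = 5/6) is a rising factorial.
Ratio: r(k) = 1 * (k-\frac{3}{2}) (k-\frac{1}{2}) / [(k+\frac{7}{2}) (k+1)] - rational in k. x = 1; t_0 = \frac{5}{6}; negate the roots.


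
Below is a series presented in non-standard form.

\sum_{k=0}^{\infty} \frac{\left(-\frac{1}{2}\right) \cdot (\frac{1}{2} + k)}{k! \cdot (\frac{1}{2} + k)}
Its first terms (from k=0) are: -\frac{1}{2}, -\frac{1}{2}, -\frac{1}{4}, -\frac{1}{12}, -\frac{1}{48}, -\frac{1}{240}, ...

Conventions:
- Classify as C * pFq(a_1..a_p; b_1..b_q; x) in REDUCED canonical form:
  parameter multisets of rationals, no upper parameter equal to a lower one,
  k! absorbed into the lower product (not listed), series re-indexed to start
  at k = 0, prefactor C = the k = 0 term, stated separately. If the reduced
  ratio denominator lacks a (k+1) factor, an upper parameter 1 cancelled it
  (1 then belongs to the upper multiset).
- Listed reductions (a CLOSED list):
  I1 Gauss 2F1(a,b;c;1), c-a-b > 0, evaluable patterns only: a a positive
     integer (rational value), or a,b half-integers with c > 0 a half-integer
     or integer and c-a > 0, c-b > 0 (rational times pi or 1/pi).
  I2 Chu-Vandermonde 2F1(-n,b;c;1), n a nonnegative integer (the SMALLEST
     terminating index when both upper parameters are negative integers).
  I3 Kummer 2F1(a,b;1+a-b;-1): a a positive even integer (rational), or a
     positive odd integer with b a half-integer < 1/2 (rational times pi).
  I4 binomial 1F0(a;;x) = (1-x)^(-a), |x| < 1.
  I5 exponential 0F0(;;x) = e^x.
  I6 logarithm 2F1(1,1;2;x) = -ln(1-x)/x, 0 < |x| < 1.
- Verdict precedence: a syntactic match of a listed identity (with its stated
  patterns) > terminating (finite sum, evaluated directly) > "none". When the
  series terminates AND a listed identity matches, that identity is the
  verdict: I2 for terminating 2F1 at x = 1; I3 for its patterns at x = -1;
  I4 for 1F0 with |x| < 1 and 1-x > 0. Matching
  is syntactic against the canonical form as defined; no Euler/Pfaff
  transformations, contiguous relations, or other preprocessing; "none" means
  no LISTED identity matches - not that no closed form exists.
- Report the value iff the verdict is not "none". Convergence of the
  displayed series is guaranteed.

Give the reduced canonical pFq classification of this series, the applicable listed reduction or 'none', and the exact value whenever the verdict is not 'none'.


Reduced: x = 1, 0F0, upper = {-}, lower = {-}, C = -\frac{1}{2}. Verdict at x = 1: the exponential series (I5) matches (the 0F0 exponential series at x = 1). Sum: \left(-\frac{1}{2}\right) \cdot e^{1}.

Key step: t_0 = -\frac{1}{2} here, and k + 1/2 divides numerator and denominator alike; C = -1/2, x = 1 after cancelling.
Step ratio: r(k) = 1 * 1 / [(k+1)] - rational; roots negated = parameters, x = 1, C = -\frac{1}{2}.


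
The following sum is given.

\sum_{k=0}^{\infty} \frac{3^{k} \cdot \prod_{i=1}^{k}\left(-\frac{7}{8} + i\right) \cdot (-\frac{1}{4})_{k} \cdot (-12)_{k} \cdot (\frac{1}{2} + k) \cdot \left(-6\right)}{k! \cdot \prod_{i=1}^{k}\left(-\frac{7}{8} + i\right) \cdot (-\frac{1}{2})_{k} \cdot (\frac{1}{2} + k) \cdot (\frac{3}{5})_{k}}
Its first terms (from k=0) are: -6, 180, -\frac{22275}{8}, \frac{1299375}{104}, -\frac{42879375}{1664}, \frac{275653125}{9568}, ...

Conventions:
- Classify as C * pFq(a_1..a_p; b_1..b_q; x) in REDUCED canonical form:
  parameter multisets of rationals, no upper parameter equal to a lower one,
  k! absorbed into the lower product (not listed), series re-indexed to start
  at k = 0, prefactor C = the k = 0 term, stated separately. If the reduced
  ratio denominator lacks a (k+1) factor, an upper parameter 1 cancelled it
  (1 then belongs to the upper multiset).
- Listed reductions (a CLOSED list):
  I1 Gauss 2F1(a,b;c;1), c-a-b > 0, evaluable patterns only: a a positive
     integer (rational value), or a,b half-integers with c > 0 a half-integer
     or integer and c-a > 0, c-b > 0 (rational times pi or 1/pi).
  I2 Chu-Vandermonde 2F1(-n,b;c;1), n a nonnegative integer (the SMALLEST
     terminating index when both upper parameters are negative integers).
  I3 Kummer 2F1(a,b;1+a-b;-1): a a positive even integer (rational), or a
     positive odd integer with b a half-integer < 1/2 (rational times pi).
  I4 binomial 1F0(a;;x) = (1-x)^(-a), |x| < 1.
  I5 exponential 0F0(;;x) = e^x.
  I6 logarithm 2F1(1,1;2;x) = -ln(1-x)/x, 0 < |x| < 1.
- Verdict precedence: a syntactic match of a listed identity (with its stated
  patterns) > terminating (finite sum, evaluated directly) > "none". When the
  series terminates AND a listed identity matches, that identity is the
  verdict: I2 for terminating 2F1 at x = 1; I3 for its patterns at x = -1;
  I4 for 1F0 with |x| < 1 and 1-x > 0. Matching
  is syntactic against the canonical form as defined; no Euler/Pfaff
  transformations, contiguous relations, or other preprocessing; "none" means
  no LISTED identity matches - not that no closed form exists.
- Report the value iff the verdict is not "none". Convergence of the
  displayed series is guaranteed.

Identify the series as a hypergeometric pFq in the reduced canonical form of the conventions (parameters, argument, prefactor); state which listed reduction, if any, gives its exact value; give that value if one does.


Canonical form: C = -6 times 2F2 with upper {-12, -\frac{1}{4}}, lower {-\frac{1}{2}, \frac{3}{5}}, x = 3. Verdict: terminating. (-12)_k vanishes past k = 12, leaving a 13-term sum, computed directly. Hence: -\frac{1869678659299135881381}{53596941996582240256}.

Key observation: x = 3 and the parameter 1/8 appears in both the upper and lower lists and cancels (alongside the other common factor).
Ratio: r(k) = 3 * (k-12) (k-\frac{1}{4}) / [(k-\frac{1}{2}) (k+\frac{3}{5}) (k+1)] - rational in k, leading ratio 3; with t_0 = -6, classification follows.


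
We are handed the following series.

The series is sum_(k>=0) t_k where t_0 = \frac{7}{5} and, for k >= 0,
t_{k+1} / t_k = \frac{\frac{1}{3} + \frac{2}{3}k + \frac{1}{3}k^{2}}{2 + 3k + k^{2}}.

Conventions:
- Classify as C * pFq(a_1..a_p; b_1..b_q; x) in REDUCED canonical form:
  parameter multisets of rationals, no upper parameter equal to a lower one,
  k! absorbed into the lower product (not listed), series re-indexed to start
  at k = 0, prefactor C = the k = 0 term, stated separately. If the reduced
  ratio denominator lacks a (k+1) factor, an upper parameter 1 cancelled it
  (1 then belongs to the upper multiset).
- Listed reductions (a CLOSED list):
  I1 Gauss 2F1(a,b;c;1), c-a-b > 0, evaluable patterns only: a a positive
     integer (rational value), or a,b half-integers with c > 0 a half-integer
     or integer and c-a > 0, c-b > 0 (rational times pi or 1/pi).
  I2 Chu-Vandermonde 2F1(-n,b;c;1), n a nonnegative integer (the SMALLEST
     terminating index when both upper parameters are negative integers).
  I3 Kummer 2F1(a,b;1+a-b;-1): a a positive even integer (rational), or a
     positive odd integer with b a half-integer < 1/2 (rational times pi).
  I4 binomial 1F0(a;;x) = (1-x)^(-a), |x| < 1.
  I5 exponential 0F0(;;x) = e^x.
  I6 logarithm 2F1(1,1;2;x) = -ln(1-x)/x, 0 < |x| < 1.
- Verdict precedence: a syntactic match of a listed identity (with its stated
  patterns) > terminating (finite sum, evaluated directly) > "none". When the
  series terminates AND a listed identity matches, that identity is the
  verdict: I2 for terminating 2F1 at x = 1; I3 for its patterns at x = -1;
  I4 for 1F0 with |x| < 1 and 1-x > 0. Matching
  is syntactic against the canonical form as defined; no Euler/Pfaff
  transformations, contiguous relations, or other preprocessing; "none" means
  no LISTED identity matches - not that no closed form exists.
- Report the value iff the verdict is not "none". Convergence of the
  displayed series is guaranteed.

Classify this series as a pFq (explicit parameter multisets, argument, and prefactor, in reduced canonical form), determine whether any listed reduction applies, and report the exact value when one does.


Classification (C = \frac{7}{5}): 2F1 with upper {1, 1}, lower {2}, argument x = \frac{1}{3}. Verdict: this is the I6 logarithm reduction (the logarithm: parameters (1,1;2), x = \frac{1}{3}). Value: \left(-\frac{21}{5}\right) \cdot \ln\left(\frac{2}{3}\right).

Structural cue: t_0 = \frac{7}{5} here, and factor the ratio over Q (prefactor 7/5): negated roots = parameters.
Term ratio: r(k) = \frac{1}{3} * (k+1) (k+1) / [(k+2) (k+1)] - rational in k, leading ratio \frac{1}{3}; with t_0 = \frac{7}{5}, classification follows.


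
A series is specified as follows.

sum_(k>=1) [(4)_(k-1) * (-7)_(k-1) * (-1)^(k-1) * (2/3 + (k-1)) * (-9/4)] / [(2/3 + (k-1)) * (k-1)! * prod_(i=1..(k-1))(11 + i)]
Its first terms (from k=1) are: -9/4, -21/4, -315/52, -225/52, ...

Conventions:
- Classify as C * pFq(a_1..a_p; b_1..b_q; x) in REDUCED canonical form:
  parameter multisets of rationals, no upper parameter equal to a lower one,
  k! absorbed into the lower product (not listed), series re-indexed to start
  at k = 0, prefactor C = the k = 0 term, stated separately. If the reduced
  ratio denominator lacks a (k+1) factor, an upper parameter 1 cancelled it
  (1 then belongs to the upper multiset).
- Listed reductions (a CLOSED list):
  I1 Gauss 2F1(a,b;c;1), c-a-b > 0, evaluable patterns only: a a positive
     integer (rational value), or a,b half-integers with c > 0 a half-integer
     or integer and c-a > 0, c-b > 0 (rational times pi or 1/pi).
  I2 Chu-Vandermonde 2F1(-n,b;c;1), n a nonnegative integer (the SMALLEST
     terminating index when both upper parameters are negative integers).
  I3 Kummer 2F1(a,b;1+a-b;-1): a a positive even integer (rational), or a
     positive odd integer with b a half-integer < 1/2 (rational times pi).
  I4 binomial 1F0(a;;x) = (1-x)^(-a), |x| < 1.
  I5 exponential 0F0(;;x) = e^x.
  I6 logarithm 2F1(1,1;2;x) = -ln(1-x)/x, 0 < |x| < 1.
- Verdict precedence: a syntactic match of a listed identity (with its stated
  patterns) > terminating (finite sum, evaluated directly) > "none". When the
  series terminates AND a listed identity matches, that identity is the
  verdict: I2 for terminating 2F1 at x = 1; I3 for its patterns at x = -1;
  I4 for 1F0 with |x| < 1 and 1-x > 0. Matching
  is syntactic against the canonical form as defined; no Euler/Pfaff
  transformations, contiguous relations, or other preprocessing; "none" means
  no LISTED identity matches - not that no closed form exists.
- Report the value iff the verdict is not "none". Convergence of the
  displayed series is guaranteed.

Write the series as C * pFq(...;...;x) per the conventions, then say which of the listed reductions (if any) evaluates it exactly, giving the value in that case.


First insight: from the first term -9/4: striking the common factor k + 2/3 reduces the term (C = -9/4).
Step ratio: r(k) = (-1) * (k-7) (k+4) / [(k+12) (k+1)] - rational in k. x = (-1); t_0 = -9/4; negate the roots.

This is -9/4 * 2F1(-7, 4; 12; -1) in reduced canonical form. Verdict: the Kummer evaluation I3 fires (x = -1; c = 12 equals 1+a-b for upper {-7, 4}: listed pattern). Hence: -165/8.


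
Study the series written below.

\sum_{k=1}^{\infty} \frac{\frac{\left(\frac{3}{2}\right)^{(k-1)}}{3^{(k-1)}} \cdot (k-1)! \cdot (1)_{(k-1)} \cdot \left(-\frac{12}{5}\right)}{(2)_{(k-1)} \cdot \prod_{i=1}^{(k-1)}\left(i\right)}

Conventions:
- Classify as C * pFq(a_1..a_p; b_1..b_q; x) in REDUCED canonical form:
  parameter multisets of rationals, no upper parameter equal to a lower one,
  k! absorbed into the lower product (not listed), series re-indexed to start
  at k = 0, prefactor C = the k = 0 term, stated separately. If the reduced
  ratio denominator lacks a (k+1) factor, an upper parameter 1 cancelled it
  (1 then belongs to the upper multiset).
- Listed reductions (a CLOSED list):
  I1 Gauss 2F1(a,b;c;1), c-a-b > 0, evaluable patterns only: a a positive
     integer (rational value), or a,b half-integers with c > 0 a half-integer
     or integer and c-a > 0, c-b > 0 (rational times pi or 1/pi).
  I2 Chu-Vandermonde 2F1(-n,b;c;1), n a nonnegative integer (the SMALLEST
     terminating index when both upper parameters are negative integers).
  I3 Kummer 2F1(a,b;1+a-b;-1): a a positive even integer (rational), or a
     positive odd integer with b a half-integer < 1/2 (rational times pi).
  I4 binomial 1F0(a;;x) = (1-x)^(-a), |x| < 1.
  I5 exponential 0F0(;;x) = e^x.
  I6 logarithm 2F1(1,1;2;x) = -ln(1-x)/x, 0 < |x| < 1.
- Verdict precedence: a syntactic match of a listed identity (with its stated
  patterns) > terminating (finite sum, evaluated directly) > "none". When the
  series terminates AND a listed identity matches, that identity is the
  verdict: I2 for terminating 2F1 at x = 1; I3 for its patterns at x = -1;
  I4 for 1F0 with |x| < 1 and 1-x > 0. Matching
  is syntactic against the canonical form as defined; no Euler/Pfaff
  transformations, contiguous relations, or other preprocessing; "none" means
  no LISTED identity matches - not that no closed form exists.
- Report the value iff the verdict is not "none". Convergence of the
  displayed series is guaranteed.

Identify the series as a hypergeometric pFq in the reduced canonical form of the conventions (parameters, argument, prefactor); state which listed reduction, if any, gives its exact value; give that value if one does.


Key step: with t_0 = -\frac{12}{5}, the two k-th powers (prefactor -12/5) combine into one argument.
Term ratio: r(k) = \frac{1}{2} * (k+1) (k+1) / [(k+2) (k+1)] ; factor over Q: parameters, x = \frac{1}{2}, and C = -\frac{12}{5}.

Canonical form: C = -\frac{12}{5} times 2F1 with upper {1, 1}, lower {2}, x = \frac{1}{2}. Verdict: the logarithmic series (I6) fires (the logarithm: parameters (1,1;2), x = \frac{1}{2}). Sum: \frac{24}{5} \cdot \ln\left(\frac{1}{2}\right).


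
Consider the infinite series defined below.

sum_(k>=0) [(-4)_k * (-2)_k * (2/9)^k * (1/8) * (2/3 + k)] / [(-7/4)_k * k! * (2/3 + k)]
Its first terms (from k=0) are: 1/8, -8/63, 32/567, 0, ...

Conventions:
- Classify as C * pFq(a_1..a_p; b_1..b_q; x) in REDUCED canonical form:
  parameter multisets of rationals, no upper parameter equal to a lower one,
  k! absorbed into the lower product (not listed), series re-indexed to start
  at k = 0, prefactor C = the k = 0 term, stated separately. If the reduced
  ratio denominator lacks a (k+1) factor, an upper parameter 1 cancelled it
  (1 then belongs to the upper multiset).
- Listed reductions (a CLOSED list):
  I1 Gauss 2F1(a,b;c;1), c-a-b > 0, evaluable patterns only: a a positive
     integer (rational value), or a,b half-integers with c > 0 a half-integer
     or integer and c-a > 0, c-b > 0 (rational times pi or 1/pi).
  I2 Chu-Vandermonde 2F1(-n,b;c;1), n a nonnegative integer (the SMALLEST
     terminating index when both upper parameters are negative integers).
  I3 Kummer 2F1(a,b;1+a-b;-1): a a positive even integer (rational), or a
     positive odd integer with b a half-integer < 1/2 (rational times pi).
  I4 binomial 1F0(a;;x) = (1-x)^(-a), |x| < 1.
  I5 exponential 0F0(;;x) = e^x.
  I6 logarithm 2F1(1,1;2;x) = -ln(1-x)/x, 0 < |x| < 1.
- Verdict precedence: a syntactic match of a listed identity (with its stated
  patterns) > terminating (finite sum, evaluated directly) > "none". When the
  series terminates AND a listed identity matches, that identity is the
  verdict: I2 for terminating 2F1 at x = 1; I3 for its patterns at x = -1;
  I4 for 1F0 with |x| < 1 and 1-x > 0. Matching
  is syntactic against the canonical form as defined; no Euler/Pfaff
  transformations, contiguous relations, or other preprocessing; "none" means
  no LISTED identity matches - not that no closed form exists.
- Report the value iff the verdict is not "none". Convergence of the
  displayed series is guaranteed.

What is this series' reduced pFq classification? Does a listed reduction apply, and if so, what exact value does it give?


First insight: t_0 being 1/8, k + 2/3 divides numerator and denominator alike; C = 1/8 after cancelling.
Step ratio: r(k) = (2/9) * (k-4) (k-2) / [(k-7/4) (k+1)] - rational; roots negated = parameters, x = (2/9), C = 1/8.

Canonical form: C = 1/8 times 2F1 with upper {-4, -2}, lower {-7/4}, x = 2/9. Verdict: terminating. With -2 upstairs the series is a 3-term polynomial sum; evaluated term by term. Value: 247/4536.


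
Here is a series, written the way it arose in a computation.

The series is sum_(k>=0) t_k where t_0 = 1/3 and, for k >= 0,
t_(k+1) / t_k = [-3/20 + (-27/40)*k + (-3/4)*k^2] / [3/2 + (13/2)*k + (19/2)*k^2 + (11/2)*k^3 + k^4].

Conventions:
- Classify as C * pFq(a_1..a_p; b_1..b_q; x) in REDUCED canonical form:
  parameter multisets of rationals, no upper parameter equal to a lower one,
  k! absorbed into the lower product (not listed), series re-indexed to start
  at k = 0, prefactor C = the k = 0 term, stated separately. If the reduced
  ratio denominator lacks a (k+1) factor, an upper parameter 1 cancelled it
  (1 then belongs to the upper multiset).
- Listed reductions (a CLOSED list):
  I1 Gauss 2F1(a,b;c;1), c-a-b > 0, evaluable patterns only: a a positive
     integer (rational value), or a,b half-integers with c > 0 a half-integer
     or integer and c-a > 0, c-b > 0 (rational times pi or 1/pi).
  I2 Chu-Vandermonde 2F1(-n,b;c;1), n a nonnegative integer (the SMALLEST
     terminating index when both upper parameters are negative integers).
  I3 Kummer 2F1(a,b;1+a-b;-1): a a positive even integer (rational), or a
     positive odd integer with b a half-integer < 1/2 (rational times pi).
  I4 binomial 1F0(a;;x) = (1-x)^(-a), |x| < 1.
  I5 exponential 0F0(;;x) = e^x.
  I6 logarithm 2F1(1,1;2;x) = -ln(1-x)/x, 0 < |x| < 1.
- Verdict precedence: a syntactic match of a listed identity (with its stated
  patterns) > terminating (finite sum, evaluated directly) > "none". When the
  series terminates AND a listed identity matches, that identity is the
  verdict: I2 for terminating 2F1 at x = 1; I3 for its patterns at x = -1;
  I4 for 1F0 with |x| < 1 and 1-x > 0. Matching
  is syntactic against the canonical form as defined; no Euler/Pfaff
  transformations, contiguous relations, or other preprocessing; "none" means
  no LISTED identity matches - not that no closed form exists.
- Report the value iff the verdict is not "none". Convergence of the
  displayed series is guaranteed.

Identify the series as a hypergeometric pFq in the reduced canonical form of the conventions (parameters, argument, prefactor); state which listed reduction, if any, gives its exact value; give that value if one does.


At argument -3/4: a 1F2 with upper {2/5}, lower {1, 3}, scaled by C = 1/3. Verdict: none here - no I1-I6 shape fits x = -3/4 with lower {1, 3}.

First insight: t_0 = 1/3 here, and roots of the ratio polynomials (C = 1/3, x = -3/4) are the negated parameters.
Term ratio: r(k) = (-3/4) * (k+2/5) / [(k+1) (k+3) (k+1)] - rational in k, leading ratio (-3/4); with t_0 = 1/3, classification follows.


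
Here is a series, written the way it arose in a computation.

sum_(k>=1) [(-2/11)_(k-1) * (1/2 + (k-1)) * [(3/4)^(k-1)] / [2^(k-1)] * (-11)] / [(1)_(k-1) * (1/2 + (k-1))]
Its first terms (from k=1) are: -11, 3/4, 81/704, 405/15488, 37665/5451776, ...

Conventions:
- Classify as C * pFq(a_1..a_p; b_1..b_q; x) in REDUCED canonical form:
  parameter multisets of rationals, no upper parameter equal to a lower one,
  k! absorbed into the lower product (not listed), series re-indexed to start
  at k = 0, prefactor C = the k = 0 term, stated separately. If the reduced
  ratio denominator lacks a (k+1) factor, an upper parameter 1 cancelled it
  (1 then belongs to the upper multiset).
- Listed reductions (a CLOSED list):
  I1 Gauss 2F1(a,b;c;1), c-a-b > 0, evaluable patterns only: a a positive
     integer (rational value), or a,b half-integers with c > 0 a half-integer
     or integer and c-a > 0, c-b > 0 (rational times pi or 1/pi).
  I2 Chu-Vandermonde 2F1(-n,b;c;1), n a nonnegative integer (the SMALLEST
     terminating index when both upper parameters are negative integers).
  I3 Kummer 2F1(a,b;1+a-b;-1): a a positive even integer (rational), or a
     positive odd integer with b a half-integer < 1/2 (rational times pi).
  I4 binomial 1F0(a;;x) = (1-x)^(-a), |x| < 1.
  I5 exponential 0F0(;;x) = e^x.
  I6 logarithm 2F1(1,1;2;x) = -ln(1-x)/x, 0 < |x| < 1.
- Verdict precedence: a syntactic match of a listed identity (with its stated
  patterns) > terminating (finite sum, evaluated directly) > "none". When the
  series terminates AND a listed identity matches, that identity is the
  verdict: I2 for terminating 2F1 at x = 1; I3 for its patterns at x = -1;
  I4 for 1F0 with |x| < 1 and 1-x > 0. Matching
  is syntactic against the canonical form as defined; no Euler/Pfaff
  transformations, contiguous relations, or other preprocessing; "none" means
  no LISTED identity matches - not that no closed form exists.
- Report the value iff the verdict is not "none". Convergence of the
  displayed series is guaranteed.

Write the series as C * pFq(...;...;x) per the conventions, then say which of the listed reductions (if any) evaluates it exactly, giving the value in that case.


This is -11 * 1F0(-2/11; -; 3/8) in reduced canonical form. Verdict: the I4 binomial reduction matches (the 1F0 binomial series: exponent 2/11, x = 3/8). Hence: (-11) * (5/8)^(2/11).

Key observation: with t_0 = -11, (1)_k (prefactor -11) is k! itself.
Step ratio: r(k) = (3/8) * (k-2/11) / [(k+1)] - poly over poly, x = (3/8) from leading terms; C = -11 at k = 0.


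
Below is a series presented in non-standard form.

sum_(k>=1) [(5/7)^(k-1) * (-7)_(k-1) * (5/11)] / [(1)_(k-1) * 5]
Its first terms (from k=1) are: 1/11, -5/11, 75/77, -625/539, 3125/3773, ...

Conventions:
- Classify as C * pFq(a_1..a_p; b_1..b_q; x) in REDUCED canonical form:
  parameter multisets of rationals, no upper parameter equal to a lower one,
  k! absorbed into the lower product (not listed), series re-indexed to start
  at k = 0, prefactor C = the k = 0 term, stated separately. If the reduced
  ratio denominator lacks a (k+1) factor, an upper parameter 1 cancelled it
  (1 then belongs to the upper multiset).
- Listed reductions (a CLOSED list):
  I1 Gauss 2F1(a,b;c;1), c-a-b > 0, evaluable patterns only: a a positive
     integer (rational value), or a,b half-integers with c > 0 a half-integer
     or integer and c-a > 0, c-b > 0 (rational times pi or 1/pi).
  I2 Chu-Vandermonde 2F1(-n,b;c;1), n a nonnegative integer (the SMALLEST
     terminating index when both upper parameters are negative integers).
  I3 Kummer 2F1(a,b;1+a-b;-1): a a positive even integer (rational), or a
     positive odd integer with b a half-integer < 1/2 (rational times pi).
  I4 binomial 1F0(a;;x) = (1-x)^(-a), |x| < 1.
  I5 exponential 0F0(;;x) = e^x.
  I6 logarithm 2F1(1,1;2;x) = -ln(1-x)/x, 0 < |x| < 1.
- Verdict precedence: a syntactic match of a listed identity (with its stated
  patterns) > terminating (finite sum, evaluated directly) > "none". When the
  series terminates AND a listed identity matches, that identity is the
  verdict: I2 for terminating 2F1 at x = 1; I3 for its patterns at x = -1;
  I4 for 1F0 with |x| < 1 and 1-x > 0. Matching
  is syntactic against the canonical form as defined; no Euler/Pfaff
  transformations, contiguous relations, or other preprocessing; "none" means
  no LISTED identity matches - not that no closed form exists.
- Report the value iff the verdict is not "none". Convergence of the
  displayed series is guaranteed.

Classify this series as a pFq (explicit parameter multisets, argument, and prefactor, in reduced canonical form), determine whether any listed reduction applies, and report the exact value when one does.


Canonical form: C = 1/11 times 1F0 with upper {-7}, lower {-}, x = 5/7. Verdict: binomial (I4) matches (the 1F0 binomial series: exponent 7, x = 5/7). Value: 128/9058973.

Structural cue: t_0 being 1/11, (1)_k (C = 1/11) is k! itself.
Adjacent-term ratio: r(k) = (5/7) * (k-7) / [(k+1)] - rational in k, leading ratio (5/7); with t_0 = 1/11, classification follows.


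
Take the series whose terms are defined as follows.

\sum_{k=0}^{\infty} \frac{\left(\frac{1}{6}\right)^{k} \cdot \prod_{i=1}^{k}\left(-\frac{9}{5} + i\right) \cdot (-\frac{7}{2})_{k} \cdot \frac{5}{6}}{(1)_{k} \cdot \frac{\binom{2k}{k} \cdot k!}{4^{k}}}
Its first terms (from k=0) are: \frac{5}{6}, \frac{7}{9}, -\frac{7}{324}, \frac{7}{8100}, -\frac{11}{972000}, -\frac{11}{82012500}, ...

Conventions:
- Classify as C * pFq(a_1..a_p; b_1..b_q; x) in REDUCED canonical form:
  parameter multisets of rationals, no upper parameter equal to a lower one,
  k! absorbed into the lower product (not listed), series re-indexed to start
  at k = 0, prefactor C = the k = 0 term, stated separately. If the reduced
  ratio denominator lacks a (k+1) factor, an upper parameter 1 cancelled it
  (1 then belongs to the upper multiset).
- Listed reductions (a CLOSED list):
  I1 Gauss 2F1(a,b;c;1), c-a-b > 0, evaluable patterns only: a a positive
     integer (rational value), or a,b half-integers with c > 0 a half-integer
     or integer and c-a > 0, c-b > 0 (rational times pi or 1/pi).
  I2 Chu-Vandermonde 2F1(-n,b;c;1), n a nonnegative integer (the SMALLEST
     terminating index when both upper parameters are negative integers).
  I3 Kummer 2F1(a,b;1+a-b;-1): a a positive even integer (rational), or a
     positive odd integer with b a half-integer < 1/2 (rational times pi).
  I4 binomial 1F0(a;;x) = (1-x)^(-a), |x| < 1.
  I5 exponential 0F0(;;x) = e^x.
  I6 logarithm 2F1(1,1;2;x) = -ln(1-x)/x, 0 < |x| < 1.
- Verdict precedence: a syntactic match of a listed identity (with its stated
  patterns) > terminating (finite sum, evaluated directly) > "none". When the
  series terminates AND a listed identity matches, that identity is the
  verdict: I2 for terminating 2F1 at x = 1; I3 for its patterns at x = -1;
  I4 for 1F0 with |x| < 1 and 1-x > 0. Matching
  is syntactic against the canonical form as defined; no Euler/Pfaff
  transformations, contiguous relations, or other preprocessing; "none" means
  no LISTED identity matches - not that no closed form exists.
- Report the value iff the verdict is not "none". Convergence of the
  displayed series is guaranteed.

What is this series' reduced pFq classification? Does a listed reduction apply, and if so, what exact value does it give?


With C = \frac{5}{6}: the canonical form is 2F1(-\frac{7}{2}, -\frac{4}{5}; \frac{1}{2}; \frac{1}{6}). Verdict: no listed reduction: x = \frac{1}{6} and upper {-\frac{7}{2}, -\frac{4}{5}} fail every I1-I6 pattern.

Structural cue: t_0 being \frac{5}{6}, the lower central binomial (C = 5/6) hides (1/2)_k.
Ratio: r(k) = \frac{1}{6} * (k-\frac{7}{2}) (k-\frac{4}{5}) / [(k+\frac{1}{2}) (k+1)] - poly over poly, x = \frac{1}{6} from leading terms; C = \frac{5}{6} at k = 0.


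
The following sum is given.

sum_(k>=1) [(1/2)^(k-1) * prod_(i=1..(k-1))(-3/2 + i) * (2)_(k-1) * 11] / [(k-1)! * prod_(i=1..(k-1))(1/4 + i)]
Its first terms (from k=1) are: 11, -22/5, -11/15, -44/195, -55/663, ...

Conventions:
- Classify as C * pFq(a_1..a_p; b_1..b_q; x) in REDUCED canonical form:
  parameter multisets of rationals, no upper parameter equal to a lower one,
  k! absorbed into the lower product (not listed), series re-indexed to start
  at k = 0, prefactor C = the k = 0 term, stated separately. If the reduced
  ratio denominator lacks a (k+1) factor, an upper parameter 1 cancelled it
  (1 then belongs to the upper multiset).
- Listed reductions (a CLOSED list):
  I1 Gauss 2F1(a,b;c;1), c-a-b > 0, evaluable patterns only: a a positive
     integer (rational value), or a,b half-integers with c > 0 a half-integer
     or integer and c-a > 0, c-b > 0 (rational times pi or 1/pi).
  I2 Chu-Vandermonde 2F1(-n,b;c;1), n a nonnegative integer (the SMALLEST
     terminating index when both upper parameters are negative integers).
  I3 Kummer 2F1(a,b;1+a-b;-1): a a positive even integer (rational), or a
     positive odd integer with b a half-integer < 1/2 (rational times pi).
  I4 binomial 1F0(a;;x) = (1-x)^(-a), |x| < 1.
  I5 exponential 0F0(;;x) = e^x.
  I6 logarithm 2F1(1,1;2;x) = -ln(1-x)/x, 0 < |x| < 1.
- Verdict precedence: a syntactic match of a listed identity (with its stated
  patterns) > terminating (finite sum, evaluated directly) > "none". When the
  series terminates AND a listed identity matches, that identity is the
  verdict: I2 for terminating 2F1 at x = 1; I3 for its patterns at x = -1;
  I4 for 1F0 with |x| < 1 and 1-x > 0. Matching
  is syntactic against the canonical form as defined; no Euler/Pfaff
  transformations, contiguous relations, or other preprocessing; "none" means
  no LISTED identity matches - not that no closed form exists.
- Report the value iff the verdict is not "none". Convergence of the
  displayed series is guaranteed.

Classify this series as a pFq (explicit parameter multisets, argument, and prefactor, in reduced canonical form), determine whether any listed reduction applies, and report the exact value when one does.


Prefactor 11, argument 1/2: 2F1 with upper {-1/2, 2} over lower {5/4}. Verdict: none (x = 1/2): each listed identity misses the multisets {-1/2, 2} ; {5/4}.

The tell: x = (1/2) and the lower running product (C = 11) is a rising factorial.
Term ratio: r(k) = (1/2) * (k-1/2) (k+2) / [(k+5/4) (k+1)] - rational; roots negated = parameters, x = (1/2), C = 11.


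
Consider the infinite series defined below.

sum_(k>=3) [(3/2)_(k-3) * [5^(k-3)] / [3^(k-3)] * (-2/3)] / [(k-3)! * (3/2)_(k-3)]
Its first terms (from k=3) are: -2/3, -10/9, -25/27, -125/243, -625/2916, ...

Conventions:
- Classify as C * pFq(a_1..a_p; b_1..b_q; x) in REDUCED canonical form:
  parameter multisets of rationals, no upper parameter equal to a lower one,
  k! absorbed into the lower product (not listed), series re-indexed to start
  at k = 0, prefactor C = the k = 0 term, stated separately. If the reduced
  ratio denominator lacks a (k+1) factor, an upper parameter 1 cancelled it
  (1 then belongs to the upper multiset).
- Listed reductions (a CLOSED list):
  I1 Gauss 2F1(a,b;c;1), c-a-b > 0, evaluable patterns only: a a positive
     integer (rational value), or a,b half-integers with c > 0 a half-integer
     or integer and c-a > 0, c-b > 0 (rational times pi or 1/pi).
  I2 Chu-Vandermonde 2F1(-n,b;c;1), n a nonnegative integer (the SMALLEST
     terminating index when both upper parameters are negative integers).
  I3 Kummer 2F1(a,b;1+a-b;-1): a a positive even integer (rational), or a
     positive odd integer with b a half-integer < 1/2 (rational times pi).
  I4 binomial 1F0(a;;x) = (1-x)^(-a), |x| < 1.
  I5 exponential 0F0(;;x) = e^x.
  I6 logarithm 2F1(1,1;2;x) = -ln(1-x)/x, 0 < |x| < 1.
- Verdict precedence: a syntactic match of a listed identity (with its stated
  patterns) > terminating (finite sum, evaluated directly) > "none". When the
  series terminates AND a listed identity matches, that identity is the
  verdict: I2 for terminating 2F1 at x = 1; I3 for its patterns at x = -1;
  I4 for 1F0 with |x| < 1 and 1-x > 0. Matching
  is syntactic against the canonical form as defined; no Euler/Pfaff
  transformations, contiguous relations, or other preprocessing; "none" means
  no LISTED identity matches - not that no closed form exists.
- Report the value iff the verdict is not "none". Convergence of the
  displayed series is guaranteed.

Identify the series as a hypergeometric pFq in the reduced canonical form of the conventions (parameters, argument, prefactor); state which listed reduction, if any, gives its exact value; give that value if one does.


Canonical form: C = -2/3 times 0F0 with upper {-}, lower {-}, x = 5/3. Verdict: the I5 exponential reduction fires (the 0F0 exponential series at x = 5/3). Value: (-2/3) * e^(5/3).

First insight: with t_0 = -2/3, the two geometric factors (prefactor -2/3) combine into one argument.
Ratio: r(k) = (5/3) * 1 / [(k+1)] - poly over poly, x = (5/3) from leading terms; C = -2/3 at k = 0.


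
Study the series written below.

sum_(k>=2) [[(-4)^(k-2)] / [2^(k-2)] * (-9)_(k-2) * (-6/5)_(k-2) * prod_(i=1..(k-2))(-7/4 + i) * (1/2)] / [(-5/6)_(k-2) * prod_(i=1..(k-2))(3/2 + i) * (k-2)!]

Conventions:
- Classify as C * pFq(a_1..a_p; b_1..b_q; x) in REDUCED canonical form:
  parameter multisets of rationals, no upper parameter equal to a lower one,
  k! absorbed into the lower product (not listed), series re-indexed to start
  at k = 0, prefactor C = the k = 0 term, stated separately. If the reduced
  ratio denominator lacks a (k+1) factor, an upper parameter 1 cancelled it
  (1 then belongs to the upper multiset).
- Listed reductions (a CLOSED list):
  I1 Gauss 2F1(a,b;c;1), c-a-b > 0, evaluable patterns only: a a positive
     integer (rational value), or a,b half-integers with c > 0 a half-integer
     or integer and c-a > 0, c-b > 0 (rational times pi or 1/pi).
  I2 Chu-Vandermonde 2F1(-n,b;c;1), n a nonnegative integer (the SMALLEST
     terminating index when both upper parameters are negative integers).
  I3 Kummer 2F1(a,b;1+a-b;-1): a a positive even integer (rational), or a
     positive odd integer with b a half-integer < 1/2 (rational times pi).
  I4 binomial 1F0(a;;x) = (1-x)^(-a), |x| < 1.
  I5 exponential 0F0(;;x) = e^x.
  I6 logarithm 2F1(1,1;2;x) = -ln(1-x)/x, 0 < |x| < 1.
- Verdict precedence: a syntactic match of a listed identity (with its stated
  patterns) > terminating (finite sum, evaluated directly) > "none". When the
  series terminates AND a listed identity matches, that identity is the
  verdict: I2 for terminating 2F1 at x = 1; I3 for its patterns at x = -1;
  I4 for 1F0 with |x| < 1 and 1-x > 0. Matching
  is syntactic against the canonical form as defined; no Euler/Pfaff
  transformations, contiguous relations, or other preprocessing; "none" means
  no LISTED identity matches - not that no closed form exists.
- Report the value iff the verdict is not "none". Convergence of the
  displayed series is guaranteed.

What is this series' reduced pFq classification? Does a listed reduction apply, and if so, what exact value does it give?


At argument -2: a 3F2 with upper {-9, -6/5, -3/4}, lower {-5/6, 5/2}, scaled by C = 1/2. Verdict: terminating - the sum ends at index 9 because -9 is a negative integer; exact evaluation follows. Hence: 792698755803862099/91605087792968750.

Key step: x = (-2) and the lower running product (prefactor 1/2) is a rising factorial.
Ratio: r(k) = (-2) * (k-9) (k-6/5) (k-3/4) / [(k-5/6) (k+5/2) (k+1)] - poly over poly, x = (-2) from leading terms; C = 1/2 at k = 0.


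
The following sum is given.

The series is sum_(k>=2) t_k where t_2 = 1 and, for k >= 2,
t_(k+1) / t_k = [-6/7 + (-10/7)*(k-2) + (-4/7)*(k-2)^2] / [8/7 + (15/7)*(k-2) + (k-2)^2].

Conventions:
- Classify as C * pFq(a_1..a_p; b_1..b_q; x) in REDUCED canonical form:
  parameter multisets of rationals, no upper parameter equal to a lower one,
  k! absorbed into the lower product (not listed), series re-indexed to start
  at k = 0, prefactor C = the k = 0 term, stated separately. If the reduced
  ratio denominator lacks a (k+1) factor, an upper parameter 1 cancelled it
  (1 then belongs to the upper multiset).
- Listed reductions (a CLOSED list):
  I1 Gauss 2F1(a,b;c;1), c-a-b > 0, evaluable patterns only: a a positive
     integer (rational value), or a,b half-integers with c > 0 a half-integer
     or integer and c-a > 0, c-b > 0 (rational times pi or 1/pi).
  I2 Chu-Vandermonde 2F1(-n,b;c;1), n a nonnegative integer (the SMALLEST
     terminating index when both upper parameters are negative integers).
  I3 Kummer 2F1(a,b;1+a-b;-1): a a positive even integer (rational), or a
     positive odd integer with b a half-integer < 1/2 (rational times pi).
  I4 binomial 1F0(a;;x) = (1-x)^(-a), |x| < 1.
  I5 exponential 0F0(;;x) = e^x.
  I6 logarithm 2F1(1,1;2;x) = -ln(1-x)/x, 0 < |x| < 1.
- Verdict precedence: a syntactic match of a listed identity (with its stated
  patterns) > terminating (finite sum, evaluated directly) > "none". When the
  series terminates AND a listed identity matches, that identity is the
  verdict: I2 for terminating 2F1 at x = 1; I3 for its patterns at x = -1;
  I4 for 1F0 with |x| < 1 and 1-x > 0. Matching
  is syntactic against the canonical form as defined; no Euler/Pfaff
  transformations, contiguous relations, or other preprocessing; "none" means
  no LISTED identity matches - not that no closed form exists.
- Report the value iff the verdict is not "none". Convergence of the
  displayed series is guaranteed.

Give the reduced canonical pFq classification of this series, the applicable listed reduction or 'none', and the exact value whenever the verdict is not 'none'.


Classification (C = 1): 2F1 with upper {1, 3/2}, lower {8/7}, argument x = -4/7. Verdict: none here - no I1-I6 shape fits x = -4/7 with lower {8/7}.

Structural cue: x = (-4/7) and the expanded ratio factors over Q; prefactor 1, roots give parameters.
Adjacent-term ratio: r(k) = (-4/7) * (k+1) (k+3/2) / [(k+8/7) (k+1)] - rational in k, leading ratio (-4/7); with t_0 = 1, classification follows.
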